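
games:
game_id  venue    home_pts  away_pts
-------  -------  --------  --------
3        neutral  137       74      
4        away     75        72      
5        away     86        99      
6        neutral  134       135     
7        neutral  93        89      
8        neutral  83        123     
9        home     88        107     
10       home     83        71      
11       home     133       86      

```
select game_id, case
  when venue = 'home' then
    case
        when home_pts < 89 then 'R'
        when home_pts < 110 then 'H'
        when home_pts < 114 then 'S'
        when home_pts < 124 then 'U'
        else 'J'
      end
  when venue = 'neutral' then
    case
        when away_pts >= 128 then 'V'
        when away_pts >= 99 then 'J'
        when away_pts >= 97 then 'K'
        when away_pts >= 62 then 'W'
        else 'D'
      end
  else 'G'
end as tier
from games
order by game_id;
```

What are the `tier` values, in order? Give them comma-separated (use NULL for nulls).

game_id=3: venue='neutral' → inner[away_pts >= 62] → W
game_id=4: venue='away' → outer ELSE → G
game_id=5: venue='away' → outer ELSE → G
game_id=6: venue='neutral' → inner[away_pts >= 128] → V
game_id=7: venue='neutral' → inner[away_pts >= 62] → W
game_id=8: venue='neutral' → inner[away_pts >= 99] → J
game_id=9: venue='home' → inner[home_pts < 89] → R
game_id=10: venue='home' → inner[home_pts < 89] → R
game_id=11: venue='home' → inner[ELSE] → J

W, G, G, V, W, J, R, R, J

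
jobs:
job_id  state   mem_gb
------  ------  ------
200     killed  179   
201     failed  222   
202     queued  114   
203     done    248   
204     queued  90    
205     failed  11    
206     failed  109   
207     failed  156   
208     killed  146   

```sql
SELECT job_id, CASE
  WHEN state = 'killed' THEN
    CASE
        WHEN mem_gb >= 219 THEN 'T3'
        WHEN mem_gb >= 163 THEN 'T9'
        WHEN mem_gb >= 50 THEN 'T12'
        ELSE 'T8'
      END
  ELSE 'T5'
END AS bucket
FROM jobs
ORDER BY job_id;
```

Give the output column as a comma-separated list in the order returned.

job_id=200: state='killed' → inner[mem_gb >= 163] → T9
job_id=201: state='failed' → outer ELSE → T5
job_id=202: state='queued' → outer ELSE → T5
job_id=203: state='done' → outer ELSE → T5
job_id=204: state='queued' → outer ELSE → T5
job_id=205: state='failed' → outer ELSE → T5
job_id=206: state='failed' → outer ELSE → T5
job_id=207: state='failed' → outer ELSE → T5
job_id=208: state='killed' → inner[mem_gb >= 50] → T12

T9, T5, T5, T5, T5, T5, T5, T5, T12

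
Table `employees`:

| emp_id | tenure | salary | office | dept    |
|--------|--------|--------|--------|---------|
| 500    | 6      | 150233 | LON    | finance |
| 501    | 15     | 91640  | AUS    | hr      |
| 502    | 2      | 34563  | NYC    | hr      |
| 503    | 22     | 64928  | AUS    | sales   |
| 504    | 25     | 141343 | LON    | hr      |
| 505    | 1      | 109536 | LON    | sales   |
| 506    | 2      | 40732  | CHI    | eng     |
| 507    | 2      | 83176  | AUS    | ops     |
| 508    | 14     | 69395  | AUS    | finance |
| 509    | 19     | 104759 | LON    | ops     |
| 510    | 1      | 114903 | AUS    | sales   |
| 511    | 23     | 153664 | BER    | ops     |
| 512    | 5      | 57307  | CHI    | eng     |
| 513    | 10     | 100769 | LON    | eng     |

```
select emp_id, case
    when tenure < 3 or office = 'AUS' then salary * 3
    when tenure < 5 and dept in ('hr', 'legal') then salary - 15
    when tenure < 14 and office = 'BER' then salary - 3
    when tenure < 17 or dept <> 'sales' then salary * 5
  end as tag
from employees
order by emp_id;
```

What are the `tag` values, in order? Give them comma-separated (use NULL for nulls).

751165, 274920, 103689, 194784, 706715, 328608, 122196, 249528, 208185, 523795, 344709, 768320, 286535, 503845

emp_id=500: tenure < 17 or dept <> 'sales' → 751165
emp_id=501: tenure < 3 or office = 'AUS' → 274920
emp_id=502: tenure < 3 or office = 'AUS' → 103689
emp_id=503: tenure < 3 or office = 'AUS' → 194784
emp_id=504: tenure < 17 or dept <> 'sales' → 706715
emp_id=505: tenure < 3 or office = 'AUS' → 328608
emp_id=506: tenure < 3 or office = 'AUS' → 122196
emp_id=507: tenure < 3 or office = 'AUS' → 249528
emp_id=508: tenure < 3 or office = 'AUS' → 208185
emp_id=509: tenure < 17 or dept <> 'sales' → 523795
emp_id=510: tenure < 3 or office = 'AUS' → 344709
emp_id=511: tenure < 17 or dept <> 'sales' → 768320
emp_id=512: tenure < 17 or dept <> 'sales' → 286535
emp_id=513: tenure < 17 or dept <> 'sales' → 503845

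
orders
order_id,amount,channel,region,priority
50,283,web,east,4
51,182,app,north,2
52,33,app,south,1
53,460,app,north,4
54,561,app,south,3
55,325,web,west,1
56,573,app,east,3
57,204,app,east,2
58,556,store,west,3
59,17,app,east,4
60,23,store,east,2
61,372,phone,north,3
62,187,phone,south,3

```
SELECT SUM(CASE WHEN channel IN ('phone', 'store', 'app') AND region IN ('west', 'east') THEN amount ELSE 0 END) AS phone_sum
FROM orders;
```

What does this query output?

1373

order_id=50: ✗
order_id=51: ✗
order_id=52: ✗
order_id=53: ✗
order_id=54: ✗
order_id=55: ✗
order_id=56: ✓ → 573
order_id=57: ✓ → 204
order_id=58: ✓ → 556
order_id=59: ✓ → 17
order_id=60: ✓ → 23
order_id=61: ✗
order_id=62: ✗
phone_sum = 573 + 204 + 556 + 17 + 23 = 1373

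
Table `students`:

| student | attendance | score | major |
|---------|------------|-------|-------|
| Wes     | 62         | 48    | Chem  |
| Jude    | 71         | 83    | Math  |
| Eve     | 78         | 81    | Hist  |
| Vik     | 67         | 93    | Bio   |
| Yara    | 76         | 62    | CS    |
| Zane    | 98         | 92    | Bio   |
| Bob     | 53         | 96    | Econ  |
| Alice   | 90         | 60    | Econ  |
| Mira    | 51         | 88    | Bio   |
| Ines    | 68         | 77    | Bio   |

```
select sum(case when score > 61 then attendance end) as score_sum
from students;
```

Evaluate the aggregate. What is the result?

student=Wes: ✗
student=Jude: ✓ → 71
student=Eve: ✓ → 78
student=Vik: ✓ → 67
student=Yara: ✓ → 76
student=Zane: ✓ → 98
student=Bob: ✓ → 53
student=Alice: ✗
student=Mira: ✓ → 51
student=Ines: ✓ → 68
score_sum = 71 + 78 + 67 + 76 + 98 + 53 + 51 + 68 = 562

562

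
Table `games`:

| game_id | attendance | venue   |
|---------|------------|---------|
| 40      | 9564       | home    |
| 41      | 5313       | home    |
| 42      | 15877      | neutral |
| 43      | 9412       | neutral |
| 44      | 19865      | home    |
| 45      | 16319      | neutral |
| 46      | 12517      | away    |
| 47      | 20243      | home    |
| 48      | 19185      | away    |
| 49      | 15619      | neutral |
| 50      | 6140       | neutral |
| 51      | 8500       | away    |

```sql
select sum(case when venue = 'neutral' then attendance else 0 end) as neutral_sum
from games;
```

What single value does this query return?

game_id=40: ✗
game_id=41: ✗
game_id=42: ✓ → 15877
game_id=43: ✓ → 9412
game_id=44: ✗
game_id=45: ✓ → 16319
game_id=46: ✗
game_id=47: ✗
game_id=48: ✗
game_id=49: ✓ → 15619
game_id=50: ✓ → 6140
game_id=51: ✗
neutral_sum = 15877 + 9412 + 16319 + 15619 + 6140 = 63367

63367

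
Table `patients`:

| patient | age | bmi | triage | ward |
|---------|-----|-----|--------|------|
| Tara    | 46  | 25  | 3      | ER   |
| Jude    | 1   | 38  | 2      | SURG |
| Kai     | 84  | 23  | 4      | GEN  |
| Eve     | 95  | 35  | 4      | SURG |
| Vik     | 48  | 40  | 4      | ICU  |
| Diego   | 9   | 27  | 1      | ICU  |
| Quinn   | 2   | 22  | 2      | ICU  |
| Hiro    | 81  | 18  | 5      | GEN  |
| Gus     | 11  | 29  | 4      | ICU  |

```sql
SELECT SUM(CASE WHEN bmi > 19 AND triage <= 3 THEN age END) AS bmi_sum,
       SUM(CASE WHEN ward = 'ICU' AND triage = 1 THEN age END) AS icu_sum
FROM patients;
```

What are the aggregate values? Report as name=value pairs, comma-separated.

[bmi_sum: bmi > 19 AND triage <= 3]
patient=Tara: ✓ → 46
patient=Jude: ✓ → 1
patient=Kai: ✗
patient=Eve: ✗
patient=Vik: ✗
patient=Diego: ✓ → 9
patient=Quinn: ✓ → 2
patient=Hiro: ✗
patient=Gus: ✗
bmi_sum = 46 + 1 + 9 + 2 = 58
—
[icu_sum: ward = 'ICU' AND triage = 1]
patient=Tara: ✗
patient=Jude: ✗
patient=Kai: ✗
patient=Eve: ✗
patient=Vik: ✗
patient=Diego: ✓ → 9
patient=Quinn: ✗
patient=Hiro: ✗
patient=Gus: ✗
icu_sum = 9

bmi_sum=58, icu_sum=9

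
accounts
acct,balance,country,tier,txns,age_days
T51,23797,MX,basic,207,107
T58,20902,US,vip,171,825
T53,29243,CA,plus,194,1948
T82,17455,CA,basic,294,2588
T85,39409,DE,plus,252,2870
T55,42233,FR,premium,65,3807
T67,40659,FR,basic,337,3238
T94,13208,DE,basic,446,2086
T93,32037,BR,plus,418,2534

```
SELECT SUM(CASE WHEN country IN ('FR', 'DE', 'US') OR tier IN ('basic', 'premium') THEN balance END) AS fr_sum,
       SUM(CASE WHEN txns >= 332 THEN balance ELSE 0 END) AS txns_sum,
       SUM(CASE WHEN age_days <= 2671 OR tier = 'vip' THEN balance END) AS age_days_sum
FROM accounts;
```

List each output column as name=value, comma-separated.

[fr_sum: country IN ('FR', 'DE', 'US') OR tier IN ('basic', 'premium')]
acct=T51: ✓ → 23797
acct=T58: ✓ → 20902
acct=T53: ✗
acct=T82: ✓ → 17455
acct=T85: ✓ → 39409
acct=T55: ✓ → 42233
acct=T67: ✓ → 40659
acct=T94: ✓ → 13208
acct=T93: ✗
fr_sum = 23797 + 20902 + 17455 + 39409 + 42233 + 40659 + 13208 = 197663
—
[txns_sum: txns >= 332]
acct=T51: ✗
acct=T58: ✗
acct=T53: ✗
acct=T82: ✗
acct=T85: ✗
acct=T55: ✗
acct=T67: ✓ → 40659
acct=T94: ✓ → 13208
acct=T93: ✓ → 32037
txns_sum = 40659 + 13208 + 32037 = 85904
—
[age_days_sum: age_days <= 2671 OR tier = 'vip']
acct=T51: ✓ → 23797
acct=T58: ✓ → 20902
acct=T53: ✓ → 29243
acct=T82: ✓ → 17455
acct=T85: ✗
acct=T55: ✗
acct=T67: ✗
acct=T94: ✓ → 13208
acct=T93: ✓ → 32037
age_days_sum = 23797 + 20902 + 29243 + 17455 + 13208 + 32037 = 136642

fr_sum=197663, txns_sum=85904, age_days_sum=136642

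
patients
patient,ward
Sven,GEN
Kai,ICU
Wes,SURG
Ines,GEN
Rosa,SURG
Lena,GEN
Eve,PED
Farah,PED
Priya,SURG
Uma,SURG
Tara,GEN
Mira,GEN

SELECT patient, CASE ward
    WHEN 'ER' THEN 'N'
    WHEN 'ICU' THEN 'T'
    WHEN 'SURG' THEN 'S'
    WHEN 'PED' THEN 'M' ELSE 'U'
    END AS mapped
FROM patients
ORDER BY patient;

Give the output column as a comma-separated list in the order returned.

patient=Eve: ward='PED' → M
patient=Farah: ward='PED' → M
patient=Ines: ELSE → U
patient=Kai: ward='ICU' → T
patient=Lena: ELSE → U
patient=Mira: ELSE → U
patient=Priya: ward='SURG' → S
patient=Rosa: ward='SURG' → S
patient=Sven: ELSE → U
patient=Tara: ELSE → U
patient=Uma: ward='SURG' → S
patient=Wes: ward='SURG' → S

M, M, U, T, U, U, S, S, U, U, S, S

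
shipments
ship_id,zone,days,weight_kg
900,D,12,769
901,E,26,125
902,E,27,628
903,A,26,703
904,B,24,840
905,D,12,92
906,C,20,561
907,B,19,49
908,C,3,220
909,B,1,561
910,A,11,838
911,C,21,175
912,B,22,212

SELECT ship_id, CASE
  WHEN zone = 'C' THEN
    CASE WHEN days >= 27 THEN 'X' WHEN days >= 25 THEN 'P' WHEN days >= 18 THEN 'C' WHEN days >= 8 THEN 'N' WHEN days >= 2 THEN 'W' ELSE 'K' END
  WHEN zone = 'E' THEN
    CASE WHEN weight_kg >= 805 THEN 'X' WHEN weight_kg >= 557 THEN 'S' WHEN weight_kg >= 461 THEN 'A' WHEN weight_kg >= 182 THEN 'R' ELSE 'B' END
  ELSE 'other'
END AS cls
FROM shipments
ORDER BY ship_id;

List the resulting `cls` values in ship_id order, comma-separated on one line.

other, B, S, other, other, other, C, other, W, other, other, C, other

ship_id=900: zone='D' → outer ELSE → other
ship_id=901: zone='E' → inner[ELSE] → B
ship_id=902: zone='E' → inner[weight_kg >= 557] → S
ship_id=903: zone='A' → outer ELSE → other
ship_id=904: zone='B' → outer ELSE → other
ship_id=905: zone='D' → outer ELSE → other
ship_id=906: zone='C' → inner[days >= 18] → C
ship_id=907: zone='B' → outer ELSE → other
ship_id=908: zone='C' → inner[days >= 2] → W
ship_id=909: zone='B' → outer ELSE → other
ship_id=910: zone='A' → outer ELSE → other
ship_id=911: zone='C' → inner[days >= 18] → C
ship_id=912: zone='B' → outer ELSE → other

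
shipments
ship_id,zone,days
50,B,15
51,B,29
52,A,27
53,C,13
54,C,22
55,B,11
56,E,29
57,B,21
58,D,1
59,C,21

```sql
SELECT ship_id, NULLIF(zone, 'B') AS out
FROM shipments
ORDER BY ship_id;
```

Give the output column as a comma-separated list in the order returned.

NULL, NULL, A, C, C, NULL, E, NULL, D, C

ship_id=50: zone=B vs B: equal → NULL
ship_id=51: zone=B vs B: equal → NULL
ship_id=52: zone=A vs B: differ → A
ship_id=53: zone=C vs B: differ → C
ship_id=54: zone=C vs B: differ → C
ship_id=55: zone=B vs B: equal → NULL
ship_id=56: zone=E vs B: differ → E
ship_id=57: zone=B vs B: equal → NULL
ship_id=58: zone=D vs B: differ → D
ship_id=59: zone=C vs B: differ → C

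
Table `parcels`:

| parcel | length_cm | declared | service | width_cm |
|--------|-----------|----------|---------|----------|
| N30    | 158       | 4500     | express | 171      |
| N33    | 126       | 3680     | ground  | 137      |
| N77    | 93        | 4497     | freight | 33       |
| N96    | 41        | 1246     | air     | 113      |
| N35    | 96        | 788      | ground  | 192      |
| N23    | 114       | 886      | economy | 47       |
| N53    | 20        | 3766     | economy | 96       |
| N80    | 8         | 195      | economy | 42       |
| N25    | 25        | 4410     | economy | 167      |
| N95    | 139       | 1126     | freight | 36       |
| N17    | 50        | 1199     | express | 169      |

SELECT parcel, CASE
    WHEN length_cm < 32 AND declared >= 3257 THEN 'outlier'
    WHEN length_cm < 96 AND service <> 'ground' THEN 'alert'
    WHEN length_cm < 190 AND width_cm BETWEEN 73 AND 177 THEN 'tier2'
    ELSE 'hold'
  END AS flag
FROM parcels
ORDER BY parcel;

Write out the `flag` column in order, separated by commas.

parcel=N17: length_cm < 96 AND service <> 'ground' → alert
parcel=N23: ELSE → hold
parcel=N25: length_cm < 32 AND declared >= 3257 → outlier
parcel=N30: length_cm < 190 AND width_cm BETWEEN 73 AND 177 → tier2
parcel=N33: length_cm < 190 AND width_cm BETWEEN 73 AND 177 → tier2
parcel=N35: ELSE → hold
parcel=N53: length_cm < 32 AND declared >= 3257 → outlier
parcel=N77: length_cm < 96 AND service <> 'ground' → alert
parcel=N80: length_cm < 96 AND service <> 'ground' → alert
parcel=N95: ELSE → hold
parcel=N96: length_cm < 96 AND service <> 'ground' → alert

alert, hold, outlier, tier2, tier2, hold, outlier, alert, alert, hold, alert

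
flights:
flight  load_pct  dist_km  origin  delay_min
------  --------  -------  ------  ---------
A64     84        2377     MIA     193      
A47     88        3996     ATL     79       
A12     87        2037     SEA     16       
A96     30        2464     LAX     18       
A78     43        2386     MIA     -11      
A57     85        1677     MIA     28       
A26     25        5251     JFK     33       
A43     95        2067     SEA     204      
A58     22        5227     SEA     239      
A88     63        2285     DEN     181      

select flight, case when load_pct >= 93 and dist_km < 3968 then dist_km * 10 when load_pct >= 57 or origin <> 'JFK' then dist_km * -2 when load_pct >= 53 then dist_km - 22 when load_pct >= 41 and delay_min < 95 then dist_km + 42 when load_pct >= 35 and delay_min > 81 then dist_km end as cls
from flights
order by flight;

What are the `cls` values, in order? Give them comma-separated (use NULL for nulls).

-4074, NULL, 20670, -7992, -3354, -10454, -4754, -4772, -4570, -4928

flight=A12: load_pct >= 57 or origin <> 'JFK' → -4074
flight=A26: (no match → NULL) → NULL
flight=A43: load_pct >= 93 and dist_km < 3968 → 20670
flight=A47: load_pct >= 57 or origin <> 'JFK' → -7992
flight=A57: load_pct >= 57 or origin <> 'JFK' → -3354
flight=A58: load_pct >= 57 or origin <> 'JFK' → -10454
flight=A64: load_pct >= 57 or origin <> 'JFK' → -4754
flight=A78: load_pct >= 57 or origin <> 'JFK' → -4772
flight=A88: load_pct >= 57 or origin <> 'JFK' → -4570
flight=A96: load_pct >= 57 or origin <> 'JFK' → -4928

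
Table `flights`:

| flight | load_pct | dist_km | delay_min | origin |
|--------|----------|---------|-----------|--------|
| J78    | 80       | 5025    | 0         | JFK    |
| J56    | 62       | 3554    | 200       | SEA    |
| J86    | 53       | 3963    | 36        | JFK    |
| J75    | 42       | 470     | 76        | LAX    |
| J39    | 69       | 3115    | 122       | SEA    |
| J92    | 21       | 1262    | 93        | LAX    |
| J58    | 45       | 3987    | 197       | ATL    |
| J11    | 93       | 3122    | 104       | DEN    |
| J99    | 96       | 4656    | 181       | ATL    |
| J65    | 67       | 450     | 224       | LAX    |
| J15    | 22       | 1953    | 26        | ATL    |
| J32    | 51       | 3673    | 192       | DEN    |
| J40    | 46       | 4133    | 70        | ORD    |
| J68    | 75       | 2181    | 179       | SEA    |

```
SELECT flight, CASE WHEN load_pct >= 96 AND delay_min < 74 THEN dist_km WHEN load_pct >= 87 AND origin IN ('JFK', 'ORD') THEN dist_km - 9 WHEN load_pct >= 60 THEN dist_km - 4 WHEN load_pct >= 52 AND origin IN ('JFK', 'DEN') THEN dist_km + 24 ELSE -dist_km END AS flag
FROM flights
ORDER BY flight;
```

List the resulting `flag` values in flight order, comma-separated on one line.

3118, -1953, -3673, 3111, -4133, 3550, -3987, 446, 2177, -470, 5021, 3987, -1262, 4652

flight=J11: load_pct >= 60 → 3118
flight=J15: ELSE → -1953
flight=J32: ELSE → -3673
flight=J39: load_pct >= 60 → 3111
flight=J40: ELSE → -4133
flight=J56: load_pct >= 60 → 3550
flight=J58: ELSE → -3987
flight=J65: load_pct >= 60 → 446
flight=J68: load_pct >= 60 → 2177
flight=J75: ELSE → -470
flight=J78: load_pct >= 60 → 5021
flight=J86: load_pct >= 52 AND origin IN ('JFK', 'DEN') → 3987
flight=J92: ELSE → -1262
flight=J99: load_pct >= 60 → 4652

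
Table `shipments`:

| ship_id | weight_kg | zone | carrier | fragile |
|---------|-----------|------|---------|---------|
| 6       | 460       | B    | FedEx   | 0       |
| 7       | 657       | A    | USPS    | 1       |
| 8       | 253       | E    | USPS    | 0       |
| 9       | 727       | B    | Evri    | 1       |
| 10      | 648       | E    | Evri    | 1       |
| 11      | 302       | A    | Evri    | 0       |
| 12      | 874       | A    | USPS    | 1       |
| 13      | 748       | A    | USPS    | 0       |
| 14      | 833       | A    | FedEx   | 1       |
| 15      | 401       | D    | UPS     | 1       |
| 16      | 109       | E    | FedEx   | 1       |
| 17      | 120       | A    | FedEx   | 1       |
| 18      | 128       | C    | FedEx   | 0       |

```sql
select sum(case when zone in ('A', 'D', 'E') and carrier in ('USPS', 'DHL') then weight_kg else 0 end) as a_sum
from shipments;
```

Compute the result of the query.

ship_id=6: ✗
ship_id=7: ✓ → 657
ship_id=8: ✓ → 253
ship_id=9: ✗
ship_id=10: ✗
ship_id=11: ✗
ship_id=12: ✓ → 874
ship_id=13: ✓ → 748
ship_id=14: ✗
ship_id=15: ✗
ship_id=16: ✗
ship_id=17: ✗
ship_id=18: ✗
a_sum = 657 + 253 + 874 + 748 = 2532

2532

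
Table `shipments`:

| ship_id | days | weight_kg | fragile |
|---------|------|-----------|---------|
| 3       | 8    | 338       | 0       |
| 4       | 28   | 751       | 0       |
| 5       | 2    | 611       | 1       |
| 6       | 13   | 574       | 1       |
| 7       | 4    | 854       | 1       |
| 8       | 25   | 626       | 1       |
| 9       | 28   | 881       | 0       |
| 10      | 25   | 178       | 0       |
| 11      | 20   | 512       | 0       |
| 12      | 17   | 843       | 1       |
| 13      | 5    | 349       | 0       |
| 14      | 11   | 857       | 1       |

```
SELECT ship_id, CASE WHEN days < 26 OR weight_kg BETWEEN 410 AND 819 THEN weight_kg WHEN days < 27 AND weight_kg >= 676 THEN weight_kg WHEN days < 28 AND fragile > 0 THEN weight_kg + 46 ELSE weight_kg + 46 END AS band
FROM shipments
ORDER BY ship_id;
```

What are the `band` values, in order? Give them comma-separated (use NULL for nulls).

338, 751, 611, 574, 854, 626, 927, 178, 512, 843, 349, 857

ship_id=3: days < 26 OR weight_kg BETWEEN 410 AND 819 → 338
ship_id=4: days < 26 OR weight_kg BETWEEN 410 AND 819 → 751
ship_id=5: days < 26 OR weight_kg BETWEEN 410 AND 819 → 611
ship_id=6: days < 26 OR weight_kg BETWEEN 410 AND 819 → 574
ship_id=7: days < 26 OR weight_kg BETWEEN 410 AND 819 → 854
ship_id=8: days < 26 OR weight_kg BETWEEN 410 AND 819 → 626
ship_id=9: ELSE → 927
ship_id=10: days < 26 OR weight_kg BETWEEN 410 AND 819 → 178
ship_id=11: days < 26 OR weight_kg BETWEEN 410 AND 819 → 512
ship_id=12: days < 26 OR weight_kg BETWEEN 410 AND 819 → 843
ship_id=13: days < 26 OR weight_kg BETWEEN 410 AND 819 → 349
ship_id=14: days < 26 OR weight_kg BETWEEN 410 AND 819 → 857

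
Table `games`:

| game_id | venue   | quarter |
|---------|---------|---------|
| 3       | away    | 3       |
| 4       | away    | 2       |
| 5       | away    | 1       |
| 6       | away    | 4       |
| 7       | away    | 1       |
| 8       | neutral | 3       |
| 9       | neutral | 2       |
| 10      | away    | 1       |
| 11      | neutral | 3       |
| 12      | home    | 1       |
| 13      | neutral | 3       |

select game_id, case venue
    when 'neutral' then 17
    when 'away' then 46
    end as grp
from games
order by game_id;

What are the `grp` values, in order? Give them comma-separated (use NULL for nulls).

46, 46, 46, 46, 46, 17, 17, 46, 17, NULL, 17

game_id=3: venue='away' → 46
game_id=4: venue='away' → 46
game_id=5: venue='away' → 46
game_id=6: venue='away' → 46
game_id=7: venue='away' → 46
game_id=8: venue='neutral' → 17
game_id=9: venue='neutral' → 17
game_id=10: venue='away' → 46
game_id=11: venue='neutral' → 17
game_id=12: (no match → NULL) → NULL
game_id=13: venue='neutral' → 17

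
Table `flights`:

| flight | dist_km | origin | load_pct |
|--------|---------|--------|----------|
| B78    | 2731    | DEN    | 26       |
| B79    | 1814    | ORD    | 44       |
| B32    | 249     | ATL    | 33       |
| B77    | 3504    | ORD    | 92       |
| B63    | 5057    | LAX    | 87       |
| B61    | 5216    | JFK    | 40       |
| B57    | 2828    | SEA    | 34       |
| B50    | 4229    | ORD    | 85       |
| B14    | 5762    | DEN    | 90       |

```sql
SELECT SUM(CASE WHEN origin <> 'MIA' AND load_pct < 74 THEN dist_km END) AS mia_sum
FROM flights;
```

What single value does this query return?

12838

flight=B78: ✓ → 2731
flight=B79: ✓ → 1814
flight=B32: ✓ → 249
flight=B77: ✗
flight=B63: ✗
flight=B61: ✓ → 5216
flight=B57: ✓ → 2828
flight=B50: ✗
flight=B14: ✗
mia_sum = 2731 + 1814 + 249 + 5216 + 2828 = 12838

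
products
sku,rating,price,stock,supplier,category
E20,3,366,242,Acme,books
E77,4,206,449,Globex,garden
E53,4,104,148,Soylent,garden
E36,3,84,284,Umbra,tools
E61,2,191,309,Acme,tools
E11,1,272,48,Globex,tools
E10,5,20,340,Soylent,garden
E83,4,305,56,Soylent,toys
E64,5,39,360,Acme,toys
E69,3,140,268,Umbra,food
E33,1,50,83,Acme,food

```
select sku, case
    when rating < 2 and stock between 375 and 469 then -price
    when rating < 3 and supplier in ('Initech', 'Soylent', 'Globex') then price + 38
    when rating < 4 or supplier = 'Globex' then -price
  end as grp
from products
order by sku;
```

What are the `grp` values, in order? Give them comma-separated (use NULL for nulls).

NULL, 310, -366, -50, -84, NULL, -191, NULL, -140, -206, NULL

sku=E10: (no match → NULL) → NULL
sku=E11: rating < 3 and supplier in ('Initech', 'Soylent', 'Globex') → 310
sku=E20: rating < 4 or supplier = 'Globex' → -366
sku=E33: rating < 4 or supplier = 'Globex' → -50
sku=E36: rating < 4 or supplier = 'Globex' → -84
sku=E53: (no match → NULL) → NULL
sku=E61: rating < 4 or supplier = 'Globex' → -191
sku=E64: (no match → NULL) → NULL
sku=E69: rating < 4 or supplier = 'Globex' → -140
sku=E77: rating < 4 or supplier = 'Globex' → -206
sku=E83: (no match → NULL) → NULL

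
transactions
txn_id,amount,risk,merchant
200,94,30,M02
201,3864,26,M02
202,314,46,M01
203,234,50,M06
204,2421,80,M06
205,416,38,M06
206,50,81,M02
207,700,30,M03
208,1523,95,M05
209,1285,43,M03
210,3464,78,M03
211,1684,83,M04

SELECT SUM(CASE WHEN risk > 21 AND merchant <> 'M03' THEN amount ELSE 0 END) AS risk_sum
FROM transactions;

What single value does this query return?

txn_id=200: ✓ → 94
txn_id=201: ✓ → 3864
txn_id=202: ✓ → 314
txn_id=203: ✓ → 234
txn_id=204: ✓ → 2421
txn_id=205: ✓ → 416
txn_id=206: ✓ → 50
txn_id=207: ✗
txn_id=208: ✓ → 1523
txn_id=209: ✗
txn_id=210: ✗
txn_id=211: ✓ → 1684
risk_sum = 94 + 3864 + 314 + 234 + 2421 + 416 + 50 + 1523 + 1684 = 10600

10600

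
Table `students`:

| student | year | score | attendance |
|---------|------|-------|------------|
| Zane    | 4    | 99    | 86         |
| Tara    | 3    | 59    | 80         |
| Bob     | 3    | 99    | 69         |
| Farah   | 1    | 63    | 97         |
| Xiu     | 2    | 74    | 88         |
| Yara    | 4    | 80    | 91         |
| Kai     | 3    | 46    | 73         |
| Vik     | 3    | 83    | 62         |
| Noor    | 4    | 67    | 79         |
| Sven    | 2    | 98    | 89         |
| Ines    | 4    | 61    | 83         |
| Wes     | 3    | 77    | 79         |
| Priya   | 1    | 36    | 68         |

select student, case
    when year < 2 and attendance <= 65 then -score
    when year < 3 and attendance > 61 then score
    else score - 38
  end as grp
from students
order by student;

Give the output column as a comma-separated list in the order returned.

student=Bob: ELSE → 61
student=Farah: year < 3 and attendance > 61 → 63
student=Ines: ELSE → 23
student=Kai: ELSE → 8
student=Noor: ELSE → 29
student=Priya: year < 3 and attendance > 61 → 36
student=Sven: year < 3 and attendance > 61 → 98
student=Tara: ELSE → 21
student=Vik: ELSE → 45
student=Wes: ELSE → 39
student=Xiu: year < 3 and attendance > 61 → 74
student=Yara: ELSE → 42
student=Zane: ELSE → 61

61, 63, 23, 8, 29, 36, 98, 21, 45, 39, 74, 42, 61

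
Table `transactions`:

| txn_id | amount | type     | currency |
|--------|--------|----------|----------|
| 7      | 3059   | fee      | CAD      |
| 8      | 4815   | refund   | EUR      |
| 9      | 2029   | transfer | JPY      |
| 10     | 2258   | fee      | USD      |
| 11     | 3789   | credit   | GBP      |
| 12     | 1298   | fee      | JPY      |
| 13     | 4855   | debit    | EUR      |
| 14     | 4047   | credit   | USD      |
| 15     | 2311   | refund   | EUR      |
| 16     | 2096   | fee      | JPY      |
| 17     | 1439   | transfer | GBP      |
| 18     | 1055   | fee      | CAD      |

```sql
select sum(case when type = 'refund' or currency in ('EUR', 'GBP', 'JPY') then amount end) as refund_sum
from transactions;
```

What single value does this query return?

txn_id=7: ✗
txn_id=8: ✓ → 4815
txn_id=9: ✓ → 2029
txn_id=10: ✗
txn_id=11: ✓ → 3789
txn_id=12: ✓ → 1298
txn_id=13: ✓ → 4855
txn_id=14: ✗
txn_id=15: ✓ → 2311
txn_id=16: ✓ → 2096
txn_id=17: ✓ → 1439
txn_id=18: ✗
refund_sum = 4815 + 2029 + 3789 + 1298 + 4855 + 2311 + 2096 + 1439 = 22632

22632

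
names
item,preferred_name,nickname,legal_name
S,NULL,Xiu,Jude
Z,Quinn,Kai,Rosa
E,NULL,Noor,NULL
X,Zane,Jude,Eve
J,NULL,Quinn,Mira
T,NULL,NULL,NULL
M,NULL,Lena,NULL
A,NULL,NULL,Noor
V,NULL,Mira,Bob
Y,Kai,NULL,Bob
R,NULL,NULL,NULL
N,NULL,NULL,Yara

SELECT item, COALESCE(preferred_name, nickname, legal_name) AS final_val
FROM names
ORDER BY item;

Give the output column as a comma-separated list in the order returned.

item=A: preferred_name=NULL, nickname=NULL, legal_name=Noor → Noor
item=E: preferred_name=NULL, nickname=Noor → Noor
item=J: preferred_name=NULL, nickname=Quinn → Quinn
item=M: preferred_name=NULL, nickname=Lena → Lena
item=N: preferred_name=NULL, nickname=NULL, legal_name=Yara → Yara
item=R: preferred_name=NULL, nickname=NULL, legal_name=NULL (all NULL) → NULL
item=S: preferred_name=NULL, nickname=Xiu → Xiu
item=T: preferred_name=NULL, nickname=NULL, legal_name=NULL (all NULL) → NULL
item=V: preferred_name=NULL, nickname=Mira → Mira
item=X: preferred_name=Zane → Zane
item=Y: preferred_name=Kai → Kai
item=Z: preferred_name=Quinn → Quinn

Noor, Noor, Quinn, Lena, Yara, NULL, Xiu, NULL, Mira, Zane, Kai, Quinn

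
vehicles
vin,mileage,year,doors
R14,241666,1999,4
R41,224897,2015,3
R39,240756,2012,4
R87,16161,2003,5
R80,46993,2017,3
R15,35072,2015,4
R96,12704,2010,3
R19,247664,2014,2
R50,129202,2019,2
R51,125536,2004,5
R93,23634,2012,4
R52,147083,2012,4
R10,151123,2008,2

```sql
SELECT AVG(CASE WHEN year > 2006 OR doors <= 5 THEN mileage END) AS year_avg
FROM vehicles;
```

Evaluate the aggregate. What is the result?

126345.4615384615

vin=R14: ✓ → 241666
vin=R41: ✓ → 224897
vin=R39: ✓ → 240756
vin=R87: ✓ → 16161
vin=R80: ✓ → 46993
vin=R15: ✓ → 35072
vin=R96: ✓ → 12704
vin=R19: ✓ → 247664
vin=R50: ✓ → 129202
vin=R51: ✓ → 125536
vin=R93: ✓ → 23634
vin=R52: ✓ → 147083
vin=R10: ✓ → 151123
year_avg = (241666 + 224897 + 240756 + 16161 + 46993 + 35072 + 12704 + 247664 + 129202 + 125536 + 23634 + 147083 + 151123) / 13 = 126345.4615384615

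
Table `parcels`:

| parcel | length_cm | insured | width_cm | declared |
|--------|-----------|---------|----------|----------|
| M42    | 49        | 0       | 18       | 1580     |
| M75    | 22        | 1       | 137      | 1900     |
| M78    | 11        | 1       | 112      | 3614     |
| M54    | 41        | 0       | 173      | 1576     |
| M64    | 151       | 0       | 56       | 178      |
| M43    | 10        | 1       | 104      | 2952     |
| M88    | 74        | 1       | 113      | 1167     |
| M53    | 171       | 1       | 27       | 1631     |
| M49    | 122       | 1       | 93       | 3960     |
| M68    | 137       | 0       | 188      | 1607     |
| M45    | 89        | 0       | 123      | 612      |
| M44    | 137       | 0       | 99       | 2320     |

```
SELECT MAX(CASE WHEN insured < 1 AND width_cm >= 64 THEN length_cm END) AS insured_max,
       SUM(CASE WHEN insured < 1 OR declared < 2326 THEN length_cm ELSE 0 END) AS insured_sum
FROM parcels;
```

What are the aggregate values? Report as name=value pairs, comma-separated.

[insured_max: insured < 1 AND width_cm >= 64]
parcel=M42: ✗
parcel=M75: ✗
parcel=M78: ✗
parcel=M54: ✓ → 41
parcel=M64: ✗
parcel=M43: ✗
parcel=M88: ✗
parcel=M53: ✗
parcel=M49: ✗
parcel=M68: ✓ → 137
parcel=M45: ✓ → 89
parcel=M44: ✓ → 137
insured_max = MAX(41, 137, 89, 137) = 137
—
[insured_sum: insured < 1 OR declared < 2326]
parcel=M42: ✓ → 49
parcel=M75: ✓ → 22
parcel=M78: ✗
parcel=M54: ✓ → 41
parcel=M64: ✓ → 151
parcel=M43: ✗
parcel=M88: ✓ → 74
parcel=M53: ✓ → 171
parcel=M49: ✗
parcel=M68: ✓ → 137
parcel=M45: ✓ → 89
parcel=M44: ✓ → 137
insured_sum = 49 + 22 + 41 + 151 + 74 + 171 + 137 + 89 + 137 = 871

insured_max=137, insured_sum=871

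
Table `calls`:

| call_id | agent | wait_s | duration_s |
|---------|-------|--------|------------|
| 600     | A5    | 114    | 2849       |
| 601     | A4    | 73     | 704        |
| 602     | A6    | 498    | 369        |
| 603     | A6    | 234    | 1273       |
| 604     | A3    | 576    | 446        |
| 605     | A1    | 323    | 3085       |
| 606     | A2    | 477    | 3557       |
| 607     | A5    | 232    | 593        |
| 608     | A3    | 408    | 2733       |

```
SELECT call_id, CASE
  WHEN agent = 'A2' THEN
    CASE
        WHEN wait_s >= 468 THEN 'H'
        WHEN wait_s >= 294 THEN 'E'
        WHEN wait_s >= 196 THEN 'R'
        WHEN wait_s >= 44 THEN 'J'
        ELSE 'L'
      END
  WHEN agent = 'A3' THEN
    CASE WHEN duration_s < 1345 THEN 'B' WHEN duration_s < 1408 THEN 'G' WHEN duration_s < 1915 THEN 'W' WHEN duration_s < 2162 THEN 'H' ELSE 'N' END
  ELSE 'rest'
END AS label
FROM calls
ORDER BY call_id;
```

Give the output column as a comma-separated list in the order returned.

call_id=600: agent='A5' → outer ELSE → rest
call_id=601: agent='A4' → outer ELSE → rest
call_id=602: agent='A6' → outer ELSE → rest
call_id=603: agent='A6' → outer ELSE → rest
call_id=604: agent='A3' → inner[duration_s < 1345] → B
call_id=605: agent='A1' → outer ELSE → rest
call_id=606: agent='A2' → inner[wait_s >= 468] → H
call_id=607: agent='A5' → outer ELSE → rest
call_id=608: agent='A3' → inner[ELSE] → N

rest, rest, rest, rest, B, rest, H, rest, N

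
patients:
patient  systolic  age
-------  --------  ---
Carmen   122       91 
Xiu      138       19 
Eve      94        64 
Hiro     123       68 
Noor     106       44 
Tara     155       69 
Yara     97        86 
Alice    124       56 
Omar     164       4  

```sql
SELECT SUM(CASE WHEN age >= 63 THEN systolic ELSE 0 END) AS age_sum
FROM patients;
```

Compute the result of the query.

patient=Carmen: ✓ → 122
patient=Xiu: ✗
patient=Eve: ✓ → 94
patient=Hiro: ✓ → 123
patient=Noor: ✗
patient=Tara: ✓ → 155
patient=Yara: ✓ → 97
patient=Alice: ✗
patient=Omar: ✗
age_sum = 122 + 94 + 123 + 155 + 97 = 591

591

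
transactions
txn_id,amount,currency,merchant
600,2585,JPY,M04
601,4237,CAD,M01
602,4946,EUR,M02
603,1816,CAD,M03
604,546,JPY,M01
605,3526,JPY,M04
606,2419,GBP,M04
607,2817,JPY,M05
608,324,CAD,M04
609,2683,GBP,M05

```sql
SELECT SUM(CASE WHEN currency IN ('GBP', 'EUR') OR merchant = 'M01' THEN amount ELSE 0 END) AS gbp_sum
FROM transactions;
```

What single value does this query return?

14831

txn_id=600: ✗
txn_id=601: ✓ → 4237
txn_id=602: ✓ → 4946
txn_id=603: ✗
txn_id=604: ✓ → 546
txn_id=605: ✗
txn_id=606: ✓ → 2419
txn_id=607: ✗
txn_id=608: ✗
txn_id=609: ✓ → 2683
gbp_sum = 4237 + 4946 + 546 + 2419 + 2683 = 14831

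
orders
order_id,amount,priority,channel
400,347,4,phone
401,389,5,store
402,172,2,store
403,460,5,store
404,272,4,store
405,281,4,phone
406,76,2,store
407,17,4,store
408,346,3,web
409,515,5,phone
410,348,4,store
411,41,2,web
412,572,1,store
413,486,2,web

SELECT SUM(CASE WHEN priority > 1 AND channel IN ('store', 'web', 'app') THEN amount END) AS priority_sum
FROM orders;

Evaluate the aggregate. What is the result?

2607

order_id=400: ✗
order_id=401: ✓ → 389
order_id=402: ✓ → 172
order_id=403: ✓ → 460
order_id=404: ✓ → 272
order_id=405: ✗
order_id=406: ✓ → 76
order_id=407: ✓ → 17
order_id=408: ✓ → 346
order_id=409: ✗
order_id=410: ✓ → 348
order_id=411: ✓ → 41
order_id=412: ✗
order_id=413: ✓ → 486
priority_sum = 389 + 172 + 460 + 272 + 76 + 17 + 346 + 348 + 41 + 486 = 2607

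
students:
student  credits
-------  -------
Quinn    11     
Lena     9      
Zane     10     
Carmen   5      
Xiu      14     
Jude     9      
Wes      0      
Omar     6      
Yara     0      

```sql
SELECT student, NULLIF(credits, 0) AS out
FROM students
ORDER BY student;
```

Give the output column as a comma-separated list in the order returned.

5, 9, 9, 6, 11, NULL, 14, NULL, 10

student=Carmen: credits=5 vs 0: differ → 5
student=Jude: credits=9 vs 0: differ → 9
student=Lena: credits=9 vs 0: differ → 9
student=Omar: credits=6 vs 0: differ → 6
student=Quinn: credits=11 vs 0: differ → 11
student=Wes: credits=0 vs 0: equal → NULL
student=Xiu: credits=14 vs 0: differ → 14
student=Yara: credits=0 vs 0: equal → NULL
student=Zane: credits=10 vs 0: differ → 10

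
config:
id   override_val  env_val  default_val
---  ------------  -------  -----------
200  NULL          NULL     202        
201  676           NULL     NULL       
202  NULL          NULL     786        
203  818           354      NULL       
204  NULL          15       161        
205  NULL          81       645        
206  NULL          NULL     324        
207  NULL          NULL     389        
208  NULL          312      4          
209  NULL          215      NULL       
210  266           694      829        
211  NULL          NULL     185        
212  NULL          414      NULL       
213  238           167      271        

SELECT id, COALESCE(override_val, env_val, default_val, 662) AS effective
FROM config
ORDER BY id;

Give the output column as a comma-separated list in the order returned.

202, 676, 786, 818, 15, 81, 324, 389, 312, 215, 266, 185, 414, 238

id=200: override_val=NULL, env_val=NULL, default_val=202 → 202
id=201: override_val=676 → 676
id=202: override_val=NULL, env_val=NULL, default_val=786 → 786
id=203: override_val=818 → 818
id=204: override_val=NULL, env_val=15 → 15
id=205: override_val=NULL, env_val=81 → 81
id=206: override_val=NULL, env_val=NULL, default_val=324 → 324
id=207: override_val=NULL, env_val=NULL, default_val=389 → 389
id=208: override_val=NULL, env_val=312 → 312
id=209: override_val=NULL, env_val=215 → 215
id=210: override_val=266 → 266
id=211: override_val=NULL, env_val=NULL, default_val=185 → 185
id=212: override_val=NULL, env_val=414 → 414
id=213: override_val=238 → 238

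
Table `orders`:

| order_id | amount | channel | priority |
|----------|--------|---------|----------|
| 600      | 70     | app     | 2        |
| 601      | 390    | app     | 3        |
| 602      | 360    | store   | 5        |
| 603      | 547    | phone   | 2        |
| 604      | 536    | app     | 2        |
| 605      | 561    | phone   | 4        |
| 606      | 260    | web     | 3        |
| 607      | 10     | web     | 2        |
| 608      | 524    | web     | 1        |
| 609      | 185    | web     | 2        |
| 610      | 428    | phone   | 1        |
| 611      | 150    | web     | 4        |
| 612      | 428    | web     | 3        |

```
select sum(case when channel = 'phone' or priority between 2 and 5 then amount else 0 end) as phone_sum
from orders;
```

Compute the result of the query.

3925

order_id=600: ✓ → 70
order_id=601: ✓ → 390
order_id=602: ✓ → 360
order_id=603: ✓ → 547
order_id=604: ✓ → 536
order_id=605: ✓ → 561
order_id=606: ✓ → 260
order_id=607: ✓ → 10
order_id=608: ✗
order_id=609: ✓ → 185
order_id=610: ✓ → 428
order_id=611: ✓ → 150
order_id=612: ✓ → 428
phone_sum = 70 + 390 + 360 + 547 + 536 + 561 + 260 + 10 + 185 + 428 + 150 + 428 = 3925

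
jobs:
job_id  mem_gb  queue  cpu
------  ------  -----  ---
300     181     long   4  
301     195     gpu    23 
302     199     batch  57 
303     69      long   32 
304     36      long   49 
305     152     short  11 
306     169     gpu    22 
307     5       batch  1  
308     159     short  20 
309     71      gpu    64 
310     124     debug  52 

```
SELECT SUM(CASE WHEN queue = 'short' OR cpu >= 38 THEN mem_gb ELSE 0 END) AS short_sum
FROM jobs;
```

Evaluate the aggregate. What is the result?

741

job_id=300: ✗
job_id=301: ✗
job_id=302: ✓ → 199
job_id=303: ✗
job_id=304: ✓ → 36
job_id=305: ✓ → 152
job_id=306: ✗
job_id=307: ✗
job_id=308: ✓ → 159
job_id=309: ✓ → 71
job_id=310: ✓ → 124
short_sum = 199 + 36 + 152 + 159 + 71 + 124 = 741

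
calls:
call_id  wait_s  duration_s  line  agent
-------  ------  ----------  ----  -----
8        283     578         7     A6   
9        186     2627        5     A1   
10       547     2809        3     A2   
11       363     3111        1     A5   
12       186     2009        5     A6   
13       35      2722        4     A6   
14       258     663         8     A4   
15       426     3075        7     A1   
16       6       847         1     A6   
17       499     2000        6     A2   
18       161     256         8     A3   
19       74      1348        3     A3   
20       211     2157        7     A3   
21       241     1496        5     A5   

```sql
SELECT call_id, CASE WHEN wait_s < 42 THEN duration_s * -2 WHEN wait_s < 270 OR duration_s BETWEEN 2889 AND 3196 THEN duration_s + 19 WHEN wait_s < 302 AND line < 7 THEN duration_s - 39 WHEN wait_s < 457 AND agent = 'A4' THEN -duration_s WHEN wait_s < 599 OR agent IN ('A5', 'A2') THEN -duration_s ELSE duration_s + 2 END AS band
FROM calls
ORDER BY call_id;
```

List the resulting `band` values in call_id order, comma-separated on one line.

-578, 2646, -2809, 3130, 2028, -5444, 682, 3094, -1694, -2000, 275, 1367, 2176, 1515

call_id=8: wait_s < 599 OR agent IN ('A5', 'A2') → -578
call_id=9: wait_s < 270 OR duration_s BETWEEN 2889 AND 3196 → 2646
call_id=10: wait_s < 599 OR agent IN ('A5', 'A2') → -2809
call_id=11: wait_s < 270 OR duration_s BETWEEN 2889 AND 3196 → 3130
call_id=12: wait_s < 270 OR duration_s BETWEEN 2889 AND 3196 → 2028
call_id=13: wait_s < 42 → -5444
call_id=14: wait_s < 270 OR duration_s BETWEEN 2889 AND 3196 → 682
call_id=15: wait_s < 270 OR duration_s BETWEEN 2889 AND 3196 → 3094
call_id=16: wait_s < 42 → -1694
call_id=17: wait_s < 599 OR agent IN ('A5', 'A2') → -2000
call_id=18: wait_s < 270 OR duration_s BETWEEN 2889 AND 3196 → 275
call_id=19: wait_s < 270 OR duration_s BETWEEN 2889 AND 3196 → 1367
call_id=20: wait_s < 270 OR duration_s BETWEEN 2889 AND 3196 → 2176
call_id=21: wait_s < 270 OR duration_s BETWEEN 2889 AND 3196 → 1515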